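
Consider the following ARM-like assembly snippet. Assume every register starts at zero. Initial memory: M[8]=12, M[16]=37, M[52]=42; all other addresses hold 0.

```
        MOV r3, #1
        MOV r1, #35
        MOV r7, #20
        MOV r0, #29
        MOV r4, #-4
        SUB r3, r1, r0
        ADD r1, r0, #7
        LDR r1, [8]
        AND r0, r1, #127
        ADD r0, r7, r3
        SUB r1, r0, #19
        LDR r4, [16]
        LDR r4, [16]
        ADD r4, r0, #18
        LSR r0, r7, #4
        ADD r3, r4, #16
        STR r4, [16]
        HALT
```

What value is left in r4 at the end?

r3=1
r1=35
r7=20
r0=29
r4=-4
r3=35-29=6
r1=29+7=36
r1=M[8]=12
r0=12&127=12
r0=20+6=26
r1=26-19=7
r4=M[16]=37
r4=M[16]=37
r4=26+18=44
r0=20>>4=1
r3=44+16=60
STR r4, [16] → M[16]=44
halt.

44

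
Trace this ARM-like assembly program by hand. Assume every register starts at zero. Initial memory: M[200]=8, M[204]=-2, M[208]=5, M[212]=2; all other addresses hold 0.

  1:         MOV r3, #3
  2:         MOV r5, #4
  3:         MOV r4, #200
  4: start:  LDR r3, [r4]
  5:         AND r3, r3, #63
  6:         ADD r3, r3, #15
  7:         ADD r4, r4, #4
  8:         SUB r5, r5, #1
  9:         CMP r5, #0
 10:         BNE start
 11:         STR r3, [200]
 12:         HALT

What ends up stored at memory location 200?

17

r3=3
r5=4
r4=200
r3=M[200]=8
r3=8&63=8
r3=8+15=23
r4=200+4=204
r5=4-1=3
CMP r5, #0  (cmp 3,0)
BNE start: taken
r3=M[204]=-2
r3=(-2)&63=62
r3=62+15=77
r4=204+4=208
r5=3-1=2
CMP r5, #0  (cmp 2,0)
BNE start: taken
r3=M[208]=5
r3=5&63=5
r3=5+15=20
r4=208+4=212
r5=2-1=1
CMP r5, #0  (cmp 1,0)
BNE start: taken
r3=M[212]=2
r3=2&63=2
r3=2+15=17
r4=212+4=216
r5=1-1=0
CMP r5, #0  (cmp 0,0)
BNE start: not taken
STR r3, [200] → M[200]=17
halt.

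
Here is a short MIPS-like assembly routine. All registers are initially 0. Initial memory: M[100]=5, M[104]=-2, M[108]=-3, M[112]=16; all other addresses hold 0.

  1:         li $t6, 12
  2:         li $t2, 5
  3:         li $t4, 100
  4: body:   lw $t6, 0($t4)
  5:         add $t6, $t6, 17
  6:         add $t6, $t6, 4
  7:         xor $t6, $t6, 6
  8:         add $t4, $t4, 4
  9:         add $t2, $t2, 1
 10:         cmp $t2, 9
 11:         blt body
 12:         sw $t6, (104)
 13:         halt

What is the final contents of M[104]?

35

li $t6, 12 → $t6=12
li $t2, 5 → $t2=5
li $t4, 100 → $t4=100
lw $t6, 0($t4) → $t6=M[100]=5
add $t6, $t6, 17 → $t6=5+17=22
add $t6, $t6, 4 → $t6=22+4=26
xor $t6, $t6, 6 → $t6=26^6=28
add $t4, $t4, 4 → $t4=100+4=104
add $t2, $t2, 1 → $t2=5+1=6
cmp $t2, 9  (cmp 6,9)
blt body: taken
lw $t6, 0($t4) → $t6=M[104]=-2
add $t6, $t6, 17 → $t6=(-2)+17=15
add $t6, $t6, 4 → $t6=15+4=19
xor $t6, $t6, 6 → $t6=19^6=21
add $t4, $t4, 4 → $t4=104+4=108
add $t2, $t2, 1 → $t2=6+1=7
cmp $t2, 9  (cmp 7,9)
blt body: taken
lw $t6, 0($t4) → $t6=M[108]=-3
add $t6, $t6, 17 → $t6=(-3)+17=14
add $t6, $t6, 4 → $t6=14+4=18
xor $t6, $t6, 6 → $t6=18^6=20
add $t4, $t4, 4 → $t4=108+4=112
add $t2, $t2, 1 → $t2=7+1=8
cmp $t2, 9  (cmp 8,9)
blt body: taken
lw $t6, 0($t4) → $t6=M[112]=16
add $t6, $t6, 17 → $t6=16+17=33
add $t6, $t6, 4 → $t6=33+4=37
xor $t6, $t6, 6 → $t6=37^6=35
add $t4, $t4, 4 → $t4=112+4=116
add $t2, $t2, 1 → $t2=8+1=9
cmp $t2, 9  (cmp 9,9)
blt body: not taken
sw $t6, (104) → M[104]=35
halt.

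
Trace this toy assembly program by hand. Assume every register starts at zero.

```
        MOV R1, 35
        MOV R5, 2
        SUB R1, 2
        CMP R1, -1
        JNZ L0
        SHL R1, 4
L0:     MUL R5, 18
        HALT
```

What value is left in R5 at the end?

36

R1=35
R5=2
R1=35-2=33
CMP R1, -1  (cmp 33,-1)
JNZ L0: taken
R5=2*18=36
halt.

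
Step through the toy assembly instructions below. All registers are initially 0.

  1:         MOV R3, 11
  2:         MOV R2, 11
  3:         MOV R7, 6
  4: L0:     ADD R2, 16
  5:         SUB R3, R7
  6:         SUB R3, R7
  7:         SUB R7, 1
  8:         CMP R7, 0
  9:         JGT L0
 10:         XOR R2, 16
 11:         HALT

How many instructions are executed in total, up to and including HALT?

R3=11
R2=11
R7=6
R2=11+16=27
R3=11-6=5
R3=5-6=-1
R7=6-1=5
CMP R7, 0  (cmp 5,0)
JGT L0: taken
R2=27+16=43
R3=(-1)-5=-6
R3=(-6)-5=-11
R7=5-1=4
CMP R7, 0  (cmp 4,0)
JGT L0: taken
R2=43+16=59
R3=(-11)-4=-15
R3=(-15)-4=-19
R7=4-1=3
CMP R7, 0  (cmp 3,0)
JGT L0: taken
R2=59+16=75
R3=(-19)-3=-22
R3=(-22)-3=-25
R7=3-1=2
CMP R7, 0  (cmp 2,0)
JGT L0: taken
R2=75+16=91
R3=(-25)-2=-27
R3=(-27)-2=-29
R7=2-1=1
CMP R7, 0  (cmp 1,0)
JGT L0: taken
R2=91+16=107
R3=(-29)-1=-30
R3=(-30)-1=-31
R7=1-1=0
CMP R7, 0  (cmp 0,0)
JGT L0: not taken
R2=107^16=123
halt.
Total executed instructions: 41.

41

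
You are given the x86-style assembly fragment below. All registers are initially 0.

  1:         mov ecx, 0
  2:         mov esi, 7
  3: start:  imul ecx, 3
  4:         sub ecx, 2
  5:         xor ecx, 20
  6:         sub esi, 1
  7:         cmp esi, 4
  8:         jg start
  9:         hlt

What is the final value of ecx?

-286

after mov ecx, 0: ecx=0
after mov esi, 7: esi=7
after imul ecx, 3: ecx=0*3=0
after sub ecx, 2: ecx=0-2=-2
after xor ecx, 20: ecx=(-2)^20=-22
after sub esi, 1: esi=7-1=6
cmp esi, 4  (cmp 6,4)
jg start: taken
after imul ecx, 3: ecx=(-22)*3=-66
after sub ecx, 2: ecx=(-66)-2=-68
after xor ecx, 20: ecx=(-68)^20=-88
after sub esi, 1: esi=6-1=5
cmp esi, 4  (cmp 5,4)
jg start: taken
after imul ecx, 3: ecx=(-88)*3=-264
after sub ecx, 2: ecx=(-264)-2=-266
after xor ecx, 20: ecx=(-266)^20=-286
after sub esi, 1: esi=5-1=4
cmp esi, 4  (cmp 4,4)
jg start: not taken
halt.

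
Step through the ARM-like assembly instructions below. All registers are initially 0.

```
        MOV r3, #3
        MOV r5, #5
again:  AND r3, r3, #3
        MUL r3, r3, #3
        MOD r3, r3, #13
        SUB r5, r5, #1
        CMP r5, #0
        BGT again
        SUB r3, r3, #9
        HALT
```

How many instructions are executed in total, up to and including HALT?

34

MOV r3, #3 → r3=3
MOV r5, #5 → r5=5
AND r3, r3, #3 → r3=3&3=3
MUL r3, r3, #3 → r3=3*3=9
MOD r3, r3, #13 → r3=9%13=9
SUB r5, r5, #1 → r5=5-1=4
CMP r5, #0  (cmp 4,0)
BGT again: taken
AND r3, r3, #3 → r3=9&3=1
MUL r3, r3, #3 → r3=1*3=3
MOD r3, r3, #13 → r3=3%13=3
SUB r5, r5, #1 → r5=4-1=3
CMP r5, #0  (cmp 3,0)
BGT again: taken
AND r3, r3, #3 → r3=3&3=3
MUL r3, r3, #3 → r3=3*3=9
MOD r3, r3, #13 → r3=9%13=9
SUB r5, r5, #1 → r5=3-1=2
CMP r5, #0  (cmp 2,0)
BGT again: taken
AND r3, r3, #3 → r3=9&3=1
MUL r3, r3, #3 → r3=1*3=3
MOD r3, r3, #13 → r3=3%13=3
SUB r5, r5, #1 → r5=2-1=1
CMP r5, #0  (cmp 1,0)
BGT again: taken
AND r3, r3, #3 → r3=3&3=3
MUL r3, r3, #3 → r3=3*3=9
MOD r3, r3, #13 → r3=9%13=9
SUB r5, r5, #1 → r5=1-1=0
CMP r5, #0  (cmp 0,0)
BGT again: not taken
SUB r3, r3, #9 → r3=9-9=0
halt.
Total executed instructions: 34.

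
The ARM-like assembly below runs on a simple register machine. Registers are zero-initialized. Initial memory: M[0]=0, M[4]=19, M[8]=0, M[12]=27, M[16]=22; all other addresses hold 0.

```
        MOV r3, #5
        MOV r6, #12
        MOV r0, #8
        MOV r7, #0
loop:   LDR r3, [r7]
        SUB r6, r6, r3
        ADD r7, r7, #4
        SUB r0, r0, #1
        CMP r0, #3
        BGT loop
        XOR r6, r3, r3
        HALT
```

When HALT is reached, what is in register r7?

20

r3=5
r6=12
r0=8
r7=0
r3=M[0]=0
r6=12-0=12
r7=0+4=4
r0=8-1=7
CMP r0, #3  (cmp 7,3)
BGT loop: taken
r3=M[4]=19
r6=12-19=-7
r7=4+4=8
r0=7-1=6
CMP r0, #3  (cmp 6,3)
BGT loop: taken
r3=M[8]=0
r6=(-7)-0=-7
r7=8+4=12
r0=6-1=5
CMP r0, #3  (cmp 5,3)
BGT loop: taken
r3=M[12]=27
r6=(-7)-27=-34
r7=12+4=16
r0=5-1=4
CMP r0, #3  (cmp 4,3)
BGT loop: taken
r3=M[16]=22
r6=(-34)-22=-56
r7=16+4=20
r0=4-1=3
CMP r0, #3  (cmp 3,3)
BGT loop: not taken
r6=22^22=0
halt.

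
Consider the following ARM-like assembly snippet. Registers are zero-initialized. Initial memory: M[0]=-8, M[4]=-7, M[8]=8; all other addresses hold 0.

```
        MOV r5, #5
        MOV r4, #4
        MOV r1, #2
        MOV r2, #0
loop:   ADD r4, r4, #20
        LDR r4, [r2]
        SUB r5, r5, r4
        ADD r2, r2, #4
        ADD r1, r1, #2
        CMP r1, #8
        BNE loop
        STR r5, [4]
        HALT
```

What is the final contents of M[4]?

12

MOV r5, #5 → r5=5
MOV r4, #4 → r4=4
MOV r1, #2 → r1=2
MOV r2, #0 → r2=0
ADD r4, r4, #20 → r4=4+20=24
LDR r4, [r2] → r4=M[0]=-8
SUB r5, r5, r4 → r5=5-(-8)=13
ADD r2, r2, #4 → r2=0+4=4
ADD r1, r1, #2 → r1=2+2=4
CMP r1, #8  (cmp 4,8)
BNE loop: taken
ADD r4, r4, #20 → r4=(-8)+20=12
LDR r4, [r2] → r4=M[4]=-7
SUB r5, r5, r4 → r5=13-(-7)=20
ADD r2, r2, #4 → r2=4+4=8
ADD r1, r1, #2 → r1=4+2=6
CMP r1, #8  (cmp 6,8)
BNE loop: taken
ADD r4, r4, #20 → r4=(-7)+20=13
LDR r4, [r2] → r4=M[8]=8
SUB r5, r5, r4 → r5=20-8=12
ADD r2, r2, #4 → r2=8+4=12
ADD r1, r1, #2 → r1=6+2=8
CMP r1, #8  (cmp 8,8)
BNE loop: not taken
STR r5, [4] → M[4]=12
halt.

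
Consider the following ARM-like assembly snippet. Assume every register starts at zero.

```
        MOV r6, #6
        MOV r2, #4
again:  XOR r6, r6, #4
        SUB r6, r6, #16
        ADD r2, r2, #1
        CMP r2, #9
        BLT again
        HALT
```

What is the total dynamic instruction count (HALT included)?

28

MOV r6, #6 → r6=6
MOV r2, #4 → r2=4
XOR r6, r6, #4 → r6=6^4=2
SUB r6, r6, #16 → r6=2-16=-14
ADD r2, r2, #1 → r2=4+1=5
CMP r2, #9  (cmp 5,9)
BLT again: taken
XOR r6, r6, #4 → r6=(-14)^4=-10
SUB r6, r6, #16 → r6=(-10)-16=-26
ADD r2, r2, #1 → r2=5+1=6
CMP r2, #9  (cmp 6,9)
BLT again: taken
XOR r6, r6, #4 → r6=(-26)^4=-30
SUB r6, r6, #16 → r6=(-30)-16=-46
ADD r2, r2, #1 → r2=6+1=7
CMP r2, #9  (cmp 7,9)
BLT again: taken
XOR r6, r6, #4 → r6=(-46)^4=-42
SUB r6, r6, #16 → r6=(-42)-16=-58
ADD r2, r2, #1 → r2=7+1=8
CMP r2, #9  (cmp 8,9)
BLT again: taken
XOR r6, r6, #4 → r6=(-58)^4=-62
SUB r6, r6, #16 → r6=(-62)-16=-78
ADD r2, r2, #1 → r2=8+1=9
CMP r2, #9  (cmp 9,9)
BLT again: not taken
halt.
Total executed instructions: 28.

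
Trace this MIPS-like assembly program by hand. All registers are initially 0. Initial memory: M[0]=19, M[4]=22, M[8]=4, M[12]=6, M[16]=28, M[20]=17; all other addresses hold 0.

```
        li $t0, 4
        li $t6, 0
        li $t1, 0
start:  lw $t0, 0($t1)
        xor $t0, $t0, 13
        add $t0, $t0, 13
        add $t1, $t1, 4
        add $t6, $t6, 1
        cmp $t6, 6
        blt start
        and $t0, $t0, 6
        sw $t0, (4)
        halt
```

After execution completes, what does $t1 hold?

li $t0, 4 → $t0=4
li $t6, 0 → $t6=0
li $t1, 0 → $t1=0
lw $t0, 0($t1) → $t0=M[0]=19
xor $t0, $t0, 13 → $t0=19^13=30
add $t0, $t0, 13 → $t0=30+13=43
add $t1, $t1, 4 → $t1=0+4=4
add $t6, $t6, 1 → $t6=0+1=1
cmp $t6, 6  (cmp 1,6)
blt start: taken
lw $t0, 0($t1) → $t0=M[4]=22
xor $t0, $t0, 13 → $t0=22^13=27
add $t0, $t0, 13 → $t0=27+13=40
add $t1, $t1, 4 → $t1=4+4=8
add $t6, $t6, 1 → $t6=1+1=2
cmp $t6, 6  (cmp 2,6)
blt start: taken
lw $t0, 0($t1) → $t0=M[8]=4
xor $t0, $t0, 13 → $t0=4^13=9
add $t0, $t0, 13 → $t0=9+13=22
add $t1, $t1, 4 → $t1=8+4=12
add $t6, $t6, 1 → $t6=2+1=3
cmp $t6, 6  (cmp 3,6)
blt start: taken
lw $t0, 0($t1) → $t0=M[12]=6
xor $t0, $t0, 13 → $t0=6^13=11
add $t0, $t0, 13 → $t0=11+13=24
add $t1, $t1, 4 → $t1=12+4=16
add $t6, $t6, 1 → $t6=3+1=4
cmp $t6, 6  (cmp 4,6)
blt start: taken
lw $t0, 0($t1) → $t0=M[16]=28
xor $t0, $t0, 13 → $t0=28^13=17
add $t0, $t0, 13 → $t0=17+13=30
add $t1, $t1, 4 → $t1=16+4=20
add $t6, $t6, 1 → $t6=4+1=5
cmp $t6, 6  (cmp 5,6)
blt start: taken
lw $t0, 0($t1) → $t0=M[20]=17
xor $t0, $t0, 13 → $t0=17^13=28
add $t0, $t0, 13 → $t0=28+13=41
add $t1, $t1, 4 → $t1=20+4=24
add $t6, $t6, 1 → $t6=5+1=6
cmp $t6, 6  (cmp 6,6)
blt start: not taken
and $t0, $t0, 6 → $t0=41&6=0
sw $t0, (4) → M[4]=0
halt.

24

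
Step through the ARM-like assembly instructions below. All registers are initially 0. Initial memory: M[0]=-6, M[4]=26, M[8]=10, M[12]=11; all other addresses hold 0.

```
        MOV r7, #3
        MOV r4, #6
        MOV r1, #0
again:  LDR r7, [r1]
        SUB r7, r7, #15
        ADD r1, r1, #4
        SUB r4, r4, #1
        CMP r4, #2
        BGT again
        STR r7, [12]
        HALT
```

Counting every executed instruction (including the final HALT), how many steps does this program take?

29

r7=3
r4=6
r1=0
r7=M[0]=-6
r7=(-6)-15=-21
r1=0+4=4
r4=6-1=5
CMP r4, #2  (cmp 5,2)
BGT again: taken
r7=M[4]=26
r7=26-15=11
r1=4+4=8
r4=5-1=4
CMP r4, #2  (cmp 4,2)
BGT again: taken
r7=M[8]=10
r7=10-15=-5
r1=8+4=12
r4=4-1=3
CMP r4, #2  (cmp 3,2)
BGT again: taken
r7=M[12]=11
r7=11-15=-4
r1=12+4=16
r4=3-1=2
CMP r4, #2  (cmp 2,2)
BGT again: not taken
STR r7, [12] → M[12]=-4
halt.
Total executed instructions: 29.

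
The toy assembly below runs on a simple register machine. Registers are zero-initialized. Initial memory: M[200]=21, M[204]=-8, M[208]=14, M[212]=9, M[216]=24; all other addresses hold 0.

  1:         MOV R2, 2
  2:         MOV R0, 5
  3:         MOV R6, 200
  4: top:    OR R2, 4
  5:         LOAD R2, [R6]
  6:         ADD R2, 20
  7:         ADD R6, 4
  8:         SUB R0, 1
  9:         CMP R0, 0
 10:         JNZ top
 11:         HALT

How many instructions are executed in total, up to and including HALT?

39

R2=2
R0=5
R6=200
R2=2|4=6
R2=M[200]=21
R2=21+20=41
R6=200+4=204
R0=5-1=4
CMP R0, 0  (cmp 4,0)
JNZ top: taken
R2=41|4=45
R2=M[204]=-8
R2=(-8)+20=12
R6=204+4=208
R0=4-1=3
CMP R0, 0  (cmp 3,0)
JNZ top: taken
R2=12|4=12
R2=M[208]=14
R2=14+20=34
R6=208+4=212
R0=3-1=2
CMP R0, 0  (cmp 2,0)
JNZ top: taken
R2=34|4=38
R2=M[212]=9
R2=9+20=29
R6=212+4=216
R0=2-1=1
CMP R0, 0  (cmp 1,0)
JNZ top: taken
R2=29|4=29
R2=M[216]=24
R2=24+20=44
R6=216+4=220
R0=1-1=0
CMP R0, 0  (cmp 0,0)
JNZ top: not taken
halt.
Total executed instructions: 39.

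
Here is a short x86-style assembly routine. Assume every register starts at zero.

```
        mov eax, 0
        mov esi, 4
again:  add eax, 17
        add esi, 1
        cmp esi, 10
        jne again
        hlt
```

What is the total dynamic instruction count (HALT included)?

27

eax=0
esi=4
eax=0+17=17
esi=4+1=5
cmp esi, 10  (cmp 5,10)
jne again: taken
eax=17+17=34
esi=5+1=6
cmp esi, 10  (cmp 6,10)
jne again: taken
eax=34+17=51
esi=6+1=7
cmp esi, 10  (cmp 7,10)
jne again: taken
eax=51+17=68
esi=7+1=8
cmp esi, 10  (cmp 8,10)
jne again: taken
eax=68+17=85
esi=8+1=9
cmp esi, 10  (cmp 9,10)
jne again: taken
eax=85+17=102
esi=9+1=10
cmp esi, 10  (cmp 10,10)
jne again: not taken
halt.
Total executed instructions: 27.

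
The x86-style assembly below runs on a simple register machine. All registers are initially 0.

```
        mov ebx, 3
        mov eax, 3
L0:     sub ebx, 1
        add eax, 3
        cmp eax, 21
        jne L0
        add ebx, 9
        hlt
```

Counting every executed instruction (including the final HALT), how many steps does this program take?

mov ebx, 3 → ebx=3
mov eax, 3 → eax=3
sub ebx, 1 → ebx=3-1=2
add eax, 3 → eax=3+3=6
cmp eax, 21  (cmp 6,21)
jne L0: taken
sub ebx, 1 → ebx=2-1=1
add eax, 3 → eax=6+3=9
cmp eax, 21  (cmp 9,21)
jne L0: taken
sub ebx, 1 → ebx=1-1=0
add eax, 3 → eax=9+3=12
cmp eax, 21  (cmp 12,21)
jne L0: taken
sub ebx, 1 → ebx=0-1=-1
add eax, 3 → eax=12+3=15
cmp eax, 21  (cmp 15,21)
jne L0: taken
sub ebx, 1 → ebx=(-1)-1=-2
add eax, 3 → eax=15+3=18
cmp eax, 21  (cmp 18,21)
jne L0: taken
sub ebx, 1 → ebx=(-2)-1=-3
add eax, 3 → eax=18+3=21
cmp eax, 21  (cmp 21,21)
jne L0: not taken
add ebx, 9 → ebx=(-3)+9=6
halt.
Total executed instructions: 28.

28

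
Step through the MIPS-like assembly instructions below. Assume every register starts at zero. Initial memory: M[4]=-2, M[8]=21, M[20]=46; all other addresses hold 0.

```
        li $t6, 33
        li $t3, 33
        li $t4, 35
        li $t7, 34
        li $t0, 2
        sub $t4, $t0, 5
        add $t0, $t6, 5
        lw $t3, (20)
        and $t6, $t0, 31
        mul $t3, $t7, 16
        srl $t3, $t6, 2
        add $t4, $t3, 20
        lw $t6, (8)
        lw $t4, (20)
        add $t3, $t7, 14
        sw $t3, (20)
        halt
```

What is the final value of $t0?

38

after li $t6, 33: $t6=33
after li $t3, 33: $t3=33
after li $t4, 35: $t4=35
after li $t7, 34: $t7=34
after li $t0, 2: $t0=2
after sub $t4, $t0, 5: $t4=2-5=-3
after add $t0, $t6, 5: $t0=33+5=38
after lw $t3, (20): $t3=M[20]=46
after and $t6, $t0, 31: $t6=38&31=6
after mul $t3, $t7, 16: $t3=34*16=544
after srl $t3, $t6, 2: $t3=6>>2=1
after add $t4, $t3, 20: $t4=1+20=21
after lw $t6, (8): $t6=M[8]=21
after lw $t4, (20): $t4=M[20]=46
after add $t3, $t7, 14: $t3=34+14=48
sw $t3, (20) → M[20]=48
halt.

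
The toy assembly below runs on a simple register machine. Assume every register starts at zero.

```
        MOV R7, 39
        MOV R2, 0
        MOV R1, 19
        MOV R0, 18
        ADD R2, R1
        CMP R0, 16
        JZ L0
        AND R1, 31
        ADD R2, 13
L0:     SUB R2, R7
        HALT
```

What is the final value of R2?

MOV R7, 39 → R7=39
MOV R2, 0 → R2=0
MOV R1, 19 → R1=19
MOV R0, 18 → R0=18
ADD R2, R1 → R2=0+19=19
CMP R0, 16  (cmp 18,16)
JZ L0: not taken
AND R1, 31 → R1=19&31=19
ADD R2, 13 → R2=19+13=32
SUB R2, R7 → R2=32-39=-7
halt.

-7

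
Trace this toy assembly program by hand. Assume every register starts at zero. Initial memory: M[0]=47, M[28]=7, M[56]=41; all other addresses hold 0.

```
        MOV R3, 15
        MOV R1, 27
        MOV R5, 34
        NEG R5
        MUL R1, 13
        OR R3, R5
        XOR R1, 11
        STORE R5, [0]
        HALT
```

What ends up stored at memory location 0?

-34

after MOV R3, 15: R3=15
after MOV R1, 27: R1=27
after MOV R5, 34: R5=34
after NEG R5: R5=-(34)=-34
after MUL R1, 13: R1=27*13=351
after OR R3, R5: R3=15|(-34)=-33
after XOR R1, 11: R1=351^11=340
STORE R5, [0] → M[0]=-34
halt.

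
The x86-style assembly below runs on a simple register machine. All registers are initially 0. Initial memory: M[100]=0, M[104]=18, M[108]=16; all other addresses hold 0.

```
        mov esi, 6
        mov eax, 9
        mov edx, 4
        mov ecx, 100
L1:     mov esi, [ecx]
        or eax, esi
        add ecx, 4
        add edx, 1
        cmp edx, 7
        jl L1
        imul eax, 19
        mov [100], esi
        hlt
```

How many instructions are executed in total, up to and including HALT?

after mov esi, 6: esi=6
after mov eax, 9: eax=9
after mov edx, 4: edx=4
after mov ecx, 100: ecx=100
after mov esi, [ecx]: esi=M[100]=0
after or eax, esi: eax=9|0=9
after add ecx, 4: ecx=100+4=104
after add edx, 1: edx=4+1=5
cmp edx, 7  (cmp 5,7)
jl L1: taken
after mov esi, [ecx]: esi=M[104]=18
after or eax, esi: eax=9|18=27
after add ecx, 4: ecx=104+4=108
after add edx, 1: edx=5+1=6
cmp edx, 7  (cmp 6,7)
jl L1: taken
after mov esi, [ecx]: esi=M[108]=16
after or eax, esi: eax=27|16=27
after add ecx, 4: ecx=108+4=112
after add edx, 1: edx=6+1=7
cmp edx, 7  (cmp 7,7)
jl L1: not taken
after imul eax, 19: eax=27*19=513
mov [100], esi → M[100]=16
halt.
Total executed instructions: 25.

25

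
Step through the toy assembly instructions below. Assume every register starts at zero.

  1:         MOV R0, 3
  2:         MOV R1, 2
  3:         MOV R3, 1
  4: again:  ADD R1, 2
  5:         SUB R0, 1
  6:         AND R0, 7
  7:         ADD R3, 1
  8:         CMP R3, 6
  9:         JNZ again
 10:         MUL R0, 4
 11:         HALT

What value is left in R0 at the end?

24

MOV R0, 3 → R0=3
MOV R1, 2 → R1=2
MOV R3, 1 → R3=1
ADD R1, 2 → R1=2+2=4
SUB R0, 1 → R0=3-1=2
AND R0, 7 → R0=2&7=2
ADD R3, 1 → R3=1+1=2
CMP R3, 6  (cmp 2,6)
JNZ again: taken
ADD R1, 2 → R1=4+2=6
SUB R0, 1 → R0=2-1=1
AND R0, 7 → R0=1&7=1
ADD R3, 1 → R3=2+1=3
CMP R3, 6  (cmp 3,6)
JNZ again: taken
ADD R1, 2 → R1=6+2=8
SUB R0, 1 → R0=1-1=0
AND R0, 7 → R0=0&7=0
ADD R3, 1 → R3=3+1=4
CMP R3, 6  (cmp 4,6)
JNZ again: taken
ADD R1, 2 → R1=8+2=10
SUB R0, 1 → R0=0-1=-1
AND R0, 7 → R0=(-1)&7=7
ADD R3, 1 → R3=4+1=5
CMP R3, 6  (cmp 5,6)
JNZ again: taken
ADD R1, 2 → R1=10+2=12
SUB R0, 1 → R0=7-1=6
AND R0, 7 → R0=6&7=6
ADD R3, 1 → R3=5+1=6
CMP R3, 6  (cmp 6,6)
JNZ again: not taken
MUL R0, 4 → R0=6*4=24
halt.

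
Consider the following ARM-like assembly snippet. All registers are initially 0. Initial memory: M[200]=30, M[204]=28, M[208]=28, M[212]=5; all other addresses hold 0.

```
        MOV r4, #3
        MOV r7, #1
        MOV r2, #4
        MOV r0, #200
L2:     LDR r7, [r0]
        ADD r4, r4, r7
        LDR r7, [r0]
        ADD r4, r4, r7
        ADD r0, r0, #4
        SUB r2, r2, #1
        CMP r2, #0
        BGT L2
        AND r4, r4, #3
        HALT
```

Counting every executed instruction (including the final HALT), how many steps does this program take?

38

MOV r4, #3 → r4=3
MOV r7, #1 → r7=1
MOV r2, #4 → r2=4
MOV r0, #200 → r0=200
LDR r7, [r0] → r7=M[200]=30
ADD r4, r4, r7 → r4=3+30=33
LDR r7, [r0] → r7=M[200]=30
ADD r4, r4, r7 → r4=33+30=63
ADD r0, r0, #4 → r0=200+4=204
SUB r2, r2, #1 → r2=4-1=3
CMP r2, #0  (cmp 3,0)
BGT L2: taken
LDR r7, [r0] → r7=M[204]=28
ADD r4, r4, r7 → r4=63+28=91
LDR r7, [r0] → r7=M[204]=28
ADD r4, r4, r7 → r4=91+28=119
ADD r0, r0, #4 → r0=204+4=208
SUB r2, r2, #1 → r2=3-1=2
CMP r2, #0  (cmp 2,0)
BGT L2: taken
LDR r7, [r0] → r7=M[208]=28
ADD r4, r4, r7 → r4=119+28=147
LDR r7, [r0] → r7=M[208]=28
ADD r4, r4, r7 → r4=147+28=175
ADD r0, r0, #4 → r0=208+4=212
SUB r2, r2, #1 → r2=2-1=1
CMP r2, #0  (cmp 1,0)
BGT L2: taken
LDR r7, [r0] → r7=M[212]=5
ADD r4, r4, r7 → r4=175+5=180
LDR r7, [r0] → r7=M[212]=5
ADD r4, r4, r7 → r4=180+5=185
ADD r0, r0, #4 → r0=212+4=216
SUB r2, r2, #1 → r2=1-1=0
CMP r2, #0  (cmp 0,0)
BGT L2: not taken
AND r4, r4, #3 → r4=185&3=1
halt.
Total executed instructions: 38.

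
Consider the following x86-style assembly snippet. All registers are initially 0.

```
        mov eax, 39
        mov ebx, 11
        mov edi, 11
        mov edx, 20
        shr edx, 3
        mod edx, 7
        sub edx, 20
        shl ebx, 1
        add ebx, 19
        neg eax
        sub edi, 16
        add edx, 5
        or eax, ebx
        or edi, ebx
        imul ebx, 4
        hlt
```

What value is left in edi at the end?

after mov eax, 39: eax=39
after mov ebx, 11: ebx=11
after mov edi, 11: edi=11
after mov edx, 20: edx=20
after shr edx, 3: edx=20>>3=2
after mod edx, 7: edx=2%7=2
after sub edx, 20: edx=2-20=-18
after shl ebx, 1: ebx=11<<1=22
after add ebx, 19: ebx=22+19=41
after neg eax: eax=-(39)=-39
after sub edi, 16: edi=11-16=-5
after add edx, 5: edx=(-18)+5=-13
after or eax, ebx: eax=(-39)|41=-7
after or edi, ebx: edi=(-5)|41=-5
after imul ebx, 4: ebx=41*4=164
halt.

-5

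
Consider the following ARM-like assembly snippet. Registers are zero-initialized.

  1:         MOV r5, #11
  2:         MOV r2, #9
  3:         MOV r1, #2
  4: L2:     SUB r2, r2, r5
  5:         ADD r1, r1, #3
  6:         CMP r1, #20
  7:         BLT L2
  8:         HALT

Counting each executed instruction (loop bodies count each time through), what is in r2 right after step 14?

MOV r5, #11 → r5=11
MOV r2, #9 → r2=9
MOV r1, #2 → r1=2
SUB r2, r2, r5 → r2=9-11=-2
ADD r1, r1, #3 → r1=2+3=5
CMP r1, #20  (cmp 5,20)
BLT L2: taken
SUB r2, r2, r5 → r2=(-2)-11=-13
ADD r1, r1, #3 → r1=5+3=8
CMP r1, #20  (cmp 8,20)
BLT L2: taken
SUB r2, r2, r5 → r2=(-13)-11=-24
ADD r1, r1, #3 → r1=8+3=11
CMP r1, #20  (cmp 11,20)
After step 14: r2 = -24.

-24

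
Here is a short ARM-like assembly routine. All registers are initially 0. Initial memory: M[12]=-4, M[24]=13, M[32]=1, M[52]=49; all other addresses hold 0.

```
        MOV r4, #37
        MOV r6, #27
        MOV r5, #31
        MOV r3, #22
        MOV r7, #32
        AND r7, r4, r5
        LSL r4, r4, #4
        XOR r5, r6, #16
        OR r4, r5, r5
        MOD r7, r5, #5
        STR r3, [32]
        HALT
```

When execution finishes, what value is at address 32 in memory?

22

r4=37
r6=27
r5=31
r3=22
r7=32
r7=37&31=5
r4=37<<4=592
r5=27^16=11
r4=11|11=11
r7=11%5=1
STR r3, [32] → M[32]=22
halt.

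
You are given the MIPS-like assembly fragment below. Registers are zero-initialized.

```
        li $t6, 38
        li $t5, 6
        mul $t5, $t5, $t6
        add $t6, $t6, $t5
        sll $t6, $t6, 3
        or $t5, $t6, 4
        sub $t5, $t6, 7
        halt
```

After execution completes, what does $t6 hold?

2128

$t6=38
$t5=6
$t5=6*38=228
$t6=38+228=266
$t6=266<<3=2128
$t5=2128|4=2132
$t5=2128-7=2121
halt.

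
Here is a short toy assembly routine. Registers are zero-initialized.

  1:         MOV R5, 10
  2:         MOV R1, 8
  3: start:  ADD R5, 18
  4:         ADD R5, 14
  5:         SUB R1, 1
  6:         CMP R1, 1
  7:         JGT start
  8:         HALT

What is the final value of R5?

234

R5=10
R1=8
R5=10+18=28
R5=28+14=42
R1=8-1=7
CMP R1, 1  (cmp 7,1)
JGT start: taken
R5=42+18=60
R5=60+14=74
R1=7-1=6
CMP R1, 1  (cmp 6,1)
JGT start: taken
R5=74+18=92
R5=92+14=106
R1=6-1=5
CMP R1, 1  (cmp 5,1)
JGT start: taken
R5=106+18=124
R5=124+14=138
R1=5-1=4
CMP R1, 1  (cmp 4,1)
JGT start: taken
R5=138+18=156
R5=156+14=170
R1=4-1=3
CMP R1, 1  (cmp 3,1)
JGT start: taken
R5=170+18=188
R5=188+14=202
R1=3-1=2
CMP R1, 1  (cmp 2,1)
JGT start: taken
R5=202+18=220
R5=220+14=234
R1=2-1=1
CMP R1, 1  (cmp 1,1)
JGT start: not taken
halt.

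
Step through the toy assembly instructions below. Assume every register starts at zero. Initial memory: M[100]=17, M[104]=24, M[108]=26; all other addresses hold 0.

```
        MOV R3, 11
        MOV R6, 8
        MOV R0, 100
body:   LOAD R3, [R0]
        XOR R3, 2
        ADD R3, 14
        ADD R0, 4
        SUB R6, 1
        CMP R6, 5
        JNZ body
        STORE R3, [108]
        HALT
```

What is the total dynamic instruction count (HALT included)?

R3=11
R6=8
R0=100
R3=M[100]=17
R3=17^2=19
R3=19+14=33
R0=100+4=104
R6=8-1=7
CMP R6, 5  (cmp 7,5)
JNZ body: taken
R3=M[104]=24
R3=24^2=26
R3=26+14=40
R0=104+4=108
R6=7-1=6
CMP R6, 5  (cmp 6,5)
JNZ body: taken
R3=M[108]=26
R3=26^2=24
R3=24+14=38
R0=108+4=112
R6=6-1=5
CMP R6, 5  (cmp 5,5)
JNZ body: not taken
STORE R3, [108] → M[108]=38
halt.
Total executed instructions: 26.

26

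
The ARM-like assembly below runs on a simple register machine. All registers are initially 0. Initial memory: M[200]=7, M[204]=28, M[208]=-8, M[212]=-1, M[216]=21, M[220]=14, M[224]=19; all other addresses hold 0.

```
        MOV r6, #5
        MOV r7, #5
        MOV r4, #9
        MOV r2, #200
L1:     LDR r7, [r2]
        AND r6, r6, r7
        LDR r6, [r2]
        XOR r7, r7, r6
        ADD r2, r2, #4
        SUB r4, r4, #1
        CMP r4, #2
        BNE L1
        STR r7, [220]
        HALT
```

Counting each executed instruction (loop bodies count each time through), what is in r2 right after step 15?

after MOV r6, #5: r6=5
after MOV r7, #5: r7=5
after MOV r4, #9: r4=9
after MOV r2, #200: r2=200
after LDR r7, [r2]: r7=M[200]=7
after AND r6, r6, r7: r6=5&7=5
after LDR r6, [r2]: r6=M[200]=7
after XOR r7, r7, r6: r7=7^7=0
after ADD r2, r2, #4: r2=200+4=204
after SUB r4, r4, #1: r4=9-1=8
CMP r4, #2  (cmp 8,2)
BNE L1: taken
after LDR r7, [r2]: r7=M[204]=28
after AND r6, r6, r7: r6=7&28=4
after LDR r6, [r2]: r6=M[204]=28
After step 15: r2 = 204.

204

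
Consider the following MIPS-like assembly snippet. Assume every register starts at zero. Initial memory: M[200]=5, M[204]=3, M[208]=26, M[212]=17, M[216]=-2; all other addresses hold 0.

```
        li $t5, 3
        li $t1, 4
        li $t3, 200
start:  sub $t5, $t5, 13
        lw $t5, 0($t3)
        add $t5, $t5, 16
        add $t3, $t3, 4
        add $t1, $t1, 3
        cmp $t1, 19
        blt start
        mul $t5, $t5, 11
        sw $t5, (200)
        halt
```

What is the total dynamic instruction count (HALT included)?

li $t5, 3 → $t5=3
li $t1, 4 → $t1=4
li $t3, 200 → $t3=200
sub $t5, $t5, 13 → $t5=3-13=-10
lw $t5, 0($t3) → $t5=M[200]=5
add $t5, $t5, 16 → $t5=5+16=21
add $t3, $t3, 4 → $t3=200+4=204
add $t1, $t1, 3 → $t1=4+3=7
cmp $t1, 19  (cmp 7,19)
blt start: taken
sub $t5, $t5, 13 → $t5=21-13=8
lw $t5, 0($t3) → $t5=M[204]=3
add $t5, $t5, 16 → $t5=3+16=19
add $t3, $t3, 4 → $t3=204+4=208
add $t1, $t1, 3 → $t1=7+3=10
cmp $t1, 19  (cmp 10,19)
blt start: taken
sub $t5, $t5, 13 → $t5=19-13=6
lw $t5, 0($t3) → $t5=M[208]=26
add $t5, $t5, 16 → $t5=26+16=42
add $t3, $t3, 4 → $t3=208+4=212
add $t1, $t1, 3 → $t1=10+3=13
cmp $t1, 19  (cmp 13,19)
blt start: taken
sub $t5, $t5, 13 → $t5=42-13=29
lw $t5, 0($t3) → $t5=M[212]=17
add $t5, $t5, 16 → $t5=17+16=33
add $t3, $t3, 4 → $t3=212+4=216
add $t1, $t1, 3 → $t1=13+3=16
cmp $t1, 19  (cmp 16,19)
blt start: taken
sub $t5, $t5, 13 → $t5=33-13=20
lw $t5, 0($t3) → $t5=M[216]=-2
add $t5, $t5, 16 → $t5=(-2)+16=14
add $t3, $t3, 4 → $t3=216+4=220
add $t1, $t1, 3 → $t1=16+3=19
cmp $t1, 19  (cmp 19,19)
blt start: not taken
mul $t5, $t5, 11 → $t5=14*11=154
sw $t5, (200) → M[200]=154
halt.
Total executed instructions: 41.

41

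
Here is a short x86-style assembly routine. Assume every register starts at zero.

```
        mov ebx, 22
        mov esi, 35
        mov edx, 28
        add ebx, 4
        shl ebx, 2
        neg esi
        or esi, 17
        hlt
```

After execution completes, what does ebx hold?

104

after mov ebx, 22: ebx=22
after mov esi, 35: esi=35
after mov edx, 28: edx=28
after add ebx, 4: ebx=22+4=26
after shl ebx, 2: ebx=26<<2=104
after neg esi: esi=-(35)=-35
after or esi, 17: esi=(-35)|17=-35
halt.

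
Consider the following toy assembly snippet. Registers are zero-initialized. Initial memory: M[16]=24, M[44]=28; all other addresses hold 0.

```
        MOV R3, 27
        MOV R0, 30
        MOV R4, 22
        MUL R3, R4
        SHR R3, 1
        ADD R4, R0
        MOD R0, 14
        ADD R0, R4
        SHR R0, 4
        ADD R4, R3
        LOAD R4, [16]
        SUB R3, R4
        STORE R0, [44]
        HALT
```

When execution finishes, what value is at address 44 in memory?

3

R3=27
R0=30
R4=22
R3=27*22=594
R3=594>>1=297
R4=22+30=52
R0=30%14=2
R0=2+52=54
R0=54>>4=3
R4=52+297=349
R4=M[16]=24
R3=297-24=273
STORE R0, [44] → M[44]=3
halt.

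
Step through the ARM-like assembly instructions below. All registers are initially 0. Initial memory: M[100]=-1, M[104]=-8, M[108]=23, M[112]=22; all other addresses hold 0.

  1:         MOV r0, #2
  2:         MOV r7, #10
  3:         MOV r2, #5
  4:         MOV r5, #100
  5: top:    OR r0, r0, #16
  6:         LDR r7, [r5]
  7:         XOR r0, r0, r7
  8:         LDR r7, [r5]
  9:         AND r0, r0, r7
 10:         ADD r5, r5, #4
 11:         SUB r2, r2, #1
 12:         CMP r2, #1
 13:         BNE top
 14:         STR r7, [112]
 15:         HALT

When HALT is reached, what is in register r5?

116

r0=2
r7=10
r2=5
r5=100
r0=2|16=18
r7=M[100]=-1
r0=18^(-1)=-19
r7=M[100]=-1
r0=(-19)&(-1)=-19
r5=100+4=104
r2=5-1=4
CMP r2, #1  (cmp 4,1)
BNE top: taken
r0=(-19)|16=-3
r7=M[104]=-8
r0=(-3)^(-8)=5
r7=M[104]=-8
r0=5&(-8)=0
r5=104+4=108
r2=4-1=3
CMP r2, #1  (cmp 3,1)
BNE top: taken
r0=0|16=16
r7=M[108]=23
r0=16^23=7
r7=M[108]=23
r0=7&23=7
r5=108+4=112
r2=3-1=2
CMP r2, #1  (cmp 2,1)
BNE top: taken
r0=7|16=23
r7=M[112]=22
r0=23^22=1
r7=M[112]=22
r0=1&22=0
r5=112+4=116
r2=2-1=1
CMP r2, #1  (cmp 1,1)
BNE top: not taken
STR r7, [112] → M[112]=22
halt.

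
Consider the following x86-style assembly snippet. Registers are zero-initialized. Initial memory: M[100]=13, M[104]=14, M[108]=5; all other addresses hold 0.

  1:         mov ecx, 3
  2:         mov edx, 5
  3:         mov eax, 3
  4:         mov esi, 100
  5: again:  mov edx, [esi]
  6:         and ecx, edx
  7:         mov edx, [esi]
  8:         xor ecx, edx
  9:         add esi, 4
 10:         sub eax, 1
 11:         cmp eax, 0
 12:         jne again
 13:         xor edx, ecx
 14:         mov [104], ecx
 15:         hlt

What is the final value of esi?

ecx=3
edx=5
eax=3
esi=100
edx=M[100]=13
ecx=3&13=1
edx=M[100]=13
ecx=1^13=12
esi=100+4=104
eax=3-1=2
cmp eax, 0  (cmp 2,0)
jne again: taken
edx=M[104]=14
ecx=12&14=12
edx=M[104]=14
ecx=12^14=2
esi=104+4=108
eax=2-1=1
cmp eax, 0  (cmp 1,0)
jne again: taken
edx=M[108]=5
ecx=2&5=0
edx=M[108]=5
ecx=0^5=5
esi=108+4=112
eax=1-1=0
cmp eax, 0  (cmp 0,0)
jne again: not taken
edx=5^5=0
mov [104], ecx → M[104]=5
halt.

112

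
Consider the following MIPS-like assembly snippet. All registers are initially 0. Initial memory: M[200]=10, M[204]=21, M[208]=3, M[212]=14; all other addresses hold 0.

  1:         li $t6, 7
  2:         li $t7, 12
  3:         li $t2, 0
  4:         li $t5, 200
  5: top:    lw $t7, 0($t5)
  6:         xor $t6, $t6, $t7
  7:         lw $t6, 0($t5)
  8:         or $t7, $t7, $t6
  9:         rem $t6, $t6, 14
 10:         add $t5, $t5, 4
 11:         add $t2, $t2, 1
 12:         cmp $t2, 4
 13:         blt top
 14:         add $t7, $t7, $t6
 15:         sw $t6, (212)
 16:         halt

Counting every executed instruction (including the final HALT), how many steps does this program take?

$t6=7
$t7=12
$t2=0
$t5=200
$t7=M[200]=10
$t6=7^10=13
$t6=M[200]=10
$t7=10|10=10
$t6=10%14=10
$t5=200+4=204
$t2=0+1=1
cmp $t2, 4  (cmp 1,4)
blt top: taken
$t7=M[204]=21
$t6=10^21=31
$t6=M[204]=21
$t7=21|21=21
$t6=21%14=7
$t5=204+4=208
$t2=1+1=2
cmp $t2, 4  (cmp 2,4)
blt top: taken
$t7=M[208]=3
$t6=7^3=4
$t6=M[208]=3
$t7=3|3=3
$t6=3%14=3
$t5=208+4=212
$t2=2+1=3
cmp $t2, 4  (cmp 3,4)
blt top: taken
$t7=M[212]=14
$t6=3^14=13
$t6=M[212]=14
$t7=14|14=14
$t6=14%14=0
$t5=212+4=216
$t2=3+1=4
cmp $t2, 4  (cmp 4,4)
blt top: not taken
$t7=14+0=14
sw $t6, (212) → M[212]=0
halt.
Total executed instructions: 43.

43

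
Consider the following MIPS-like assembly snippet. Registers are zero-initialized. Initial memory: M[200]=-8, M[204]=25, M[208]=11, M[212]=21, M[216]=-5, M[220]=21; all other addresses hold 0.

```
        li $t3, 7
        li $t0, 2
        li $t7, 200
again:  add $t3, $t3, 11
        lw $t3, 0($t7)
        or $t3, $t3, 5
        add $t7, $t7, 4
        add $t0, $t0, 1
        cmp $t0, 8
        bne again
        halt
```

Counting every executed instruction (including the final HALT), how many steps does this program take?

46

li $t3, 7 → $t3=7
li $t0, 2 → $t0=2
li $t7, 200 → $t7=200
add $t3, $t3, 11 → $t3=7+11=18
lw $t3, 0($t7) → $t3=M[200]=-8
or $t3, $t3, 5 → $t3=(-8)|5=-3
add $t7, $t7, 4 → $t7=200+4=204
add $t0, $t0, 1 → $t0=2+1=3
cmp $t0, 8  (cmp 3,8)
bne again: taken
add $t3, $t3, 11 → $t3=(-3)+11=8
lw $t3, 0($t7) → $t3=M[204]=25
or $t3, $t3, 5 → $t3=25|5=29
add $t7, $t7, 4 → $t7=204+4=208
add $t0, $t0, 1 → $t0=3+1=4
cmp $t0, 8  (cmp 4,8)
bne again: taken
add $t3, $t3, 11 → $t3=29+11=40
lw $t3, 0($t7) → $t3=M[208]=11
or $t3, $t3, 5 → $t3=11|5=15
add $t7, $t7, 4 → $t7=208+4=212
add $t0, $t0, 1 → $t0=4+1=5
cmp $t0, 8  (cmp 5,8)
bne again: taken
add $t3, $t3, 11 → $t3=15+11=26
lw $t3, 0($t7) → $t3=M[212]=21
or $t3, $t3, 5 → $t3=21|5=21
add $t7, $t7, 4 → $t7=212+4=216
add $t0, $t0, 1 → $t0=5+1=6
cmp $t0, 8  (cmp 6,8)
bne again: taken
add $t3, $t3, 11 → $t3=21+11=32
lw $t3, 0($t7) → $t3=M[216]=-5
or $t3, $t3, 5 → $t3=(-5)|5=-1
add $t7, $t7, 4 → $t7=216+4=220
add $t0, $t0, 1 → $t0=6+1=7
cmp $t0, 8  (cmp 7,8)
bne again: taken
add $t3, $t3, 11 → $t3=(-1)+11=10
lw $t3, 0($t7) → $t3=M[220]=21
or $t3, $t3, 5 → $t3=21|5=21
add $t7, $t7, 4 → $t7=220+4=224
add $t0, $t0, 1 → $t0=7+1=8
cmp $t0, 8  (cmp 8,8)
bne again: not taken
halt.
Total executed instructions: 46.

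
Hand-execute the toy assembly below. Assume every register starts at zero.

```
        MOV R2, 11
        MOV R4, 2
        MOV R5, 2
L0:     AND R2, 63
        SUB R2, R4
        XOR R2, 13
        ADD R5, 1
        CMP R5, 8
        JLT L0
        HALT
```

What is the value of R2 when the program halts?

after MOV R2, 11: R2=11
after MOV R4, 2: R4=2
after MOV R5, 2: R5=2
after AND R2, 63: R2=11&63=11
after SUB R2, R4: R2=11-2=9
after XOR R2, 13: R2=9^13=4
after ADD R5, 1: R5=2+1=3
CMP R5, 8  (cmp 3,8)
JLT L0: taken
after AND R2, 63: R2=4&63=4
after SUB R2, R4: R2=4-2=2
after XOR R2, 13: R2=2^13=15
after ADD R5, 1: R5=3+1=4
CMP R5, 8  (cmp 4,8)
JLT L0: taken
after AND R2, 63: R2=15&63=15
after SUB R2, R4: R2=15-2=13
after XOR R2, 13: R2=13^13=0
after ADD R5, 1: R5=4+1=5
CMP R5, 8  (cmp 5,8)
JLT L0: taken
after AND R2, 63: R2=0&63=0
after SUB R2, R4: R2=0-2=-2
after XOR R2, 13: R2=(-2)^13=-13
after ADD R5, 1: R5=5+1=6
CMP R5, 8  (cmp 6,8)
JLT L0: taken
after AND R2, 63: R2=(-13)&63=51
after SUB R2, R4: R2=51-2=49
after XOR R2, 13: R2=49^13=60
after ADD R5, 1: R5=6+1=7
CMP R5, 8  (cmp 7,8)
JLT L0: taken
after AND R2, 63: R2=60&63=60
after SUB R2, R4: R2=60-2=58
after XOR R2, 13: R2=58^13=55
after ADD R5, 1: R5=7+1=8
CMP R5, 8  (cmp 8,8)
JLT L0: not taken
halt.

55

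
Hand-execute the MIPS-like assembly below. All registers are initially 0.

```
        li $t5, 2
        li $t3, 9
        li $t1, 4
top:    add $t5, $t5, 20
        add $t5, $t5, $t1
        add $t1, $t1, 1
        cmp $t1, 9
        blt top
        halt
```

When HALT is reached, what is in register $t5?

after li $t5, 2: $t5=2
after li $t3, 9: $t3=9
after li $t1, 4: $t1=4
after add $t5, $t5, 20: $t5=2+20=22
after add $t5, $t5, $t1: $t5=22+4=26
after add $t1, $t1, 1: $t1=4+1=5
cmp $t1, 9  (cmp 5,9)
blt top: taken
after add $t5, $t5, 20: $t5=26+20=46
after add $t5, $t5, $t1: $t5=46+5=51
after add $t1, $t1, 1: $t1=5+1=6
cmp $t1, 9  (cmp 6,9)
blt top: taken
after add $t5, $t5, 20: $t5=51+20=71
after add $t5, $t5, $t1: $t5=71+6=77
after add $t1, $t1, 1: $t1=6+1=7
cmp $t1, 9  (cmp 7,9)
blt top: taken
after add $t5, $t5, 20: $t5=77+20=97
after add $t5, $t5, $t1: $t5=97+7=104
after add $t1, $t1, 1: $t1=7+1=8
cmp $t1, 9  (cmp 8,9)
blt top: taken
after add $t5, $t5, 20: $t5=104+20=124
after add $t5, $t5, $t1: $t5=124+8=132
after add $t1, $t1, 1: $t1=8+1=9
cmp $t1, 9  (cmp 9,9)
blt top: not taken
halt.

132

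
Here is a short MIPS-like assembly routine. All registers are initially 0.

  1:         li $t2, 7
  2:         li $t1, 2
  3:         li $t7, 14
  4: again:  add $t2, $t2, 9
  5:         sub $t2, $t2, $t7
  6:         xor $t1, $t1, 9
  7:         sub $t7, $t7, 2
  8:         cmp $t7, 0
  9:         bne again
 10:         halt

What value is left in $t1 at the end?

11

li $t2, 7 → $t2=7
li $t1, 2 → $t1=2
li $t7, 14 → $t7=14
add $t2, $t2, 9 → $t2=7+9=16
sub $t2, $t2, $t7 → $t2=16-14=2
xor $t1, $t1, 9 → $t1=2^9=11
sub $t7, $t7, 2 → $t7=14-2=12
cmp $t7, 0  (cmp 12,0)
bne again: taken
add $t2, $t2, 9 → $t2=2+9=11
sub $t2, $t2, $t7 → $t2=11-12=-1
xor $t1, $t1, 9 → $t1=11^9=2
sub $t7, $t7, 2 → $t7=12-2=10
cmp $t7, 0  (cmp 10,0)
bne again: taken
add $t2, $t2, 9 → $t2=(-1)+9=8
sub $t2, $t2, $t7 → $t2=8-10=-2
xor $t1, $t1, 9 → $t1=2^9=11
sub $t7, $t7, 2 → $t7=10-2=8
cmp $t7, 0  (cmp 8,0)
bne again: taken
add $t2, $t2, 9 → $t2=(-2)+9=7
sub $t2, $t2, $t7 → $t2=7-8=-1
xor $t1, $t1, 9 → $t1=11^9=2
sub $t7, $t7, 2 → $t7=8-2=6
cmp $t7, 0  (cmp 6,0)
bne again: taken
add $t2, $t2, 9 → $t2=(-1)+9=8
sub $t2, $t2, $t7 → $t2=8-6=2
xor $t1, $t1, 9 → $t1=2^9=11
sub $t7, $t7, 2 → $t7=6-2=4
cmp $t7, 0  (cmp 4,0)
bne again: taken
add $t2, $t2, 9 → $t2=2+9=11
sub $t2, $t2, $t7 → $t2=11-4=7
xor $t1, $t1, 9 → $t1=11^9=2
sub $t7, $t7, 2 → $t7=4-2=2
cmp $t7, 0  (cmp 2,0)
bne again: taken
add $t2, $t2, 9 → $t2=7+9=16
sub $t2, $t2, $t7 → $t2=16-2=14
xor $t1, $t1, 9 → $t1=2^9=11
sub $t7, $t7, 2 → $t7=2-2=0
cmp $t7, 0  (cmp 0,0)
bne again: not taken
halt.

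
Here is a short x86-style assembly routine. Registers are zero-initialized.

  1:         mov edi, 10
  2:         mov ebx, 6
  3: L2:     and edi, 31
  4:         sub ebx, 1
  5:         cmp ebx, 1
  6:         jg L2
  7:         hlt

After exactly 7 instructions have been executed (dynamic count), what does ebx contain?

edi=10
ebx=6
edi=10&31=10
ebx=6-1=5
cmp ebx, 1  (cmp 5,1)
jg L2: taken
edi=10&31=10
After step 7: ebx = 5.

5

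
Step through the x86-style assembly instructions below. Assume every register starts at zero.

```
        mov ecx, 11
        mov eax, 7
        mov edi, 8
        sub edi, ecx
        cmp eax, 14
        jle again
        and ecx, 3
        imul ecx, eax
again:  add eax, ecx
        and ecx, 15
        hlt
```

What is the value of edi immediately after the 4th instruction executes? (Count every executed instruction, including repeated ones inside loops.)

-3

ecx=11
eax=7
edi=8
edi=8-11=-3
After step 4: edi = -3.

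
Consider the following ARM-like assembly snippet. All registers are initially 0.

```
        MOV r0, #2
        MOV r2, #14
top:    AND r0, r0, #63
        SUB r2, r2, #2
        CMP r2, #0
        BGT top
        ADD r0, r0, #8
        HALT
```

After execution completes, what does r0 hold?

10

after MOV r0, #2: r0=2
after MOV r2, #14: r2=14
after AND r0, r0, #63: r0=2&63=2
after SUB r2, r2, #2: r2=14-2=12
CMP r2, #0  (cmp 12,0)
BGT top: taken
after AND r0, r0, #63: r0=2&63=2
after SUB r2, r2, #2: r2=12-2=10
CMP r2, #0  (cmp 10,0)
BGT top: taken
after AND r0, r0, #63: r0=2&63=2
after SUB r2, r2, #2: r2=10-2=8
CMP r2, #0  (cmp 8,0)
BGT top: taken
after AND r0, r0, #63: r0=2&63=2
after SUB r2, r2, #2: r2=8-2=6
CMP r2, #0  (cmp 6,0)
BGT top: taken
after AND r0, r0, #63: r0=2&63=2
after SUB r2, r2, #2: r2=6-2=4
CMP r2, #0  (cmp 4,0)
BGT top: taken
after AND r0, r0, #63: r0=2&63=2
after SUB r2, r2, #2: r2=4-2=2
CMP r2, #0  (cmp 2,0)
BGT top: taken
after AND r0, r0, #63: r0=2&63=2
after SUB r2, r2, #2: r2=2-2=0
CMP r2, #0  (cmp 0,0)
BGT top: not taken
after ADD r0, r0, #8: r0=2+8=10
halt.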